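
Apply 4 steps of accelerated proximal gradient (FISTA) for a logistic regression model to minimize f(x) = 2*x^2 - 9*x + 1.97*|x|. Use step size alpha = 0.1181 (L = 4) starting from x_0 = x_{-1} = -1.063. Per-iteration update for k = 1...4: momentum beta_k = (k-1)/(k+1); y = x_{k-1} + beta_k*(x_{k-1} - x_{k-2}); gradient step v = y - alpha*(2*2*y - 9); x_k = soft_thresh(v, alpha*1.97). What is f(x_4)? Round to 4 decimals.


FISTA on f(x) = 2*x^2 - 9*x + 1.97*|x|
L = 4, alpha = 0.1181
Iteration 1: beta = 0.0, y = -1.063 + 0.0*(-1.063 + 1.063) = -1.063
  grad(y) = -13.252, v = y - alpha*grad = 0.5021
  prox(v) = soft_thresh(0.5021, 0.2327) = 0.2694
Iteration 2: beta = 0.3333, y = 0.2694 + 0.3333*(0.2694 + 1.063) = 0.7135
  grad(y) = -6.1458, v = y - alpha*grad = 1.4394
  prox(v) = soft_thresh(1.4394, 0.2327) = 1.2067
Iteration 3: beta = 0.5, y = 1.2067 + 0.5*(1.2067 - 0.2694) = 1.6754
  grad(y) = -2.2986, v = y - alpha*grad = 1.9468
  prox(v) = soft_thresh(1.9468, 0.2327) = 1.7142
Iteration 4: beta = 0.6, y = 1.7142 + 0.6*(1.7142 - 1.2067) = 2.0186
  grad(y) = -0.9255, v = y - alpha*grad = 2.1279
  prox(v) = soft_thresh(2.1279, 0.2327) = 1.8953
f(x_4) = 2*1.8953^2 - 9*1.8953 + 1.97*|1.8953| = -6.1396


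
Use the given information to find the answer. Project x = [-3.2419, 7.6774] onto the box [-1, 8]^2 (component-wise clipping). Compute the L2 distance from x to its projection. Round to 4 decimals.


Project each component onto [-1, 8].
clip(-3.2419) = -1.0, clip(7.6774) = 7.6774
Projection = [-1.0, 7.6774]
Squared diffs: [5.0261, 0.0]
Distance = sqrt(5.0261) = 2.2419


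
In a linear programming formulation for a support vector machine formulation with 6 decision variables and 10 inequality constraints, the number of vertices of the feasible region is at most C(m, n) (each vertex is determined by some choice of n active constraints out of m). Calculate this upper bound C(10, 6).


Each vertex corresponds to some choice of n active constraints out of m, so the number of vertices is at most C(m, n) = m! / (n!(m-n)!).
m = 10, n = 6
Numerator: 10 * 9 * 8 * 7 * 6 * 5
Denominator: 6! = 720
C(10, 6) = 210


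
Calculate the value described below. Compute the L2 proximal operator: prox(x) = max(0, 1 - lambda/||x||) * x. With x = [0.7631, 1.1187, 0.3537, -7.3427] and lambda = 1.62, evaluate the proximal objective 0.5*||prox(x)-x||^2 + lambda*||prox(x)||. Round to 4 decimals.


Step 1: Compute ||x||.
||x|| = 7.4749
Step 2: Compute scaling factor.
scale = max(0, 1 - 1.62/7.4749) = 0.7833
Step 3: prox(x) = [0.5977, 0.8762, 0.277, -5.7514]
||prox(x)|| = 5.8549
Step 4: Proximal objective.
0.5*||prox-x||^2 = 1.3122
lambda*||prox|| = 9.4849
Total = 10.7971


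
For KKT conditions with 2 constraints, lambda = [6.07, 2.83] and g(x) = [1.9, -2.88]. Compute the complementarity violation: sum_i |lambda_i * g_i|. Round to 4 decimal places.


KKT complementary slackness check:
lambda_1 * g_1 = 6.07 * 1.9 = 11.533
lambda_2 * g_2 = 2.83 * -2.88 = -8.1504
Total violation = 11.533 + 8.1504 = 19.6834


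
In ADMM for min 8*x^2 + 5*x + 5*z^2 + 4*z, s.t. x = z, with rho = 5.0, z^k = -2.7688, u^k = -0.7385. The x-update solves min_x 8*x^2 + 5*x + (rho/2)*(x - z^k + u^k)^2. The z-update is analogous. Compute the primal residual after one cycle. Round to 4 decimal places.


ADMM iteration with rho = 5.0, z^k = -2.7688, u^k = -0.7385
Step 1: x-update.
Minimize 8*x^2 + 5*x + (5.0/2)*(x + 2.7688 - 0.7385)^2
FOC: (2*8 + 5.0)*x = -5 + 5.0*(-2.7688 + 0.7385)
x^{k+1} = -0.7215
Step 2: z-update.
Minimize 5*z^2 + 4*z + (5.0/2)*(-0.7215 - z - 0.7385)^2
FOC: (2*5 + 5.0)*z = -4 + 5.0*(-0.7215 - 0.7385)
z^{k+1} = -0.7533
Step 3: u-update.
u^{k+1} = -0.7385 - 0.7215 + 0.7533 = -0.7067
Step 4: Primal residual = |-0.7215 + 0.7533| = 0.0318


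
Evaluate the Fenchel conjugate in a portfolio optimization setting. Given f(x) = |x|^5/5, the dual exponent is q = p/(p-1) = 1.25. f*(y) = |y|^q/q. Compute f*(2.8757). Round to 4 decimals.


The conjugate exponent q satisfies 1/p + 1/q = 1.
p = 5, so q = 5/(5 - 1) = 1.25
|y|^q = 2.8757^1.25 = 3.7448
f*(2.8757) = 3.7448 / 1.25 = 2.9958


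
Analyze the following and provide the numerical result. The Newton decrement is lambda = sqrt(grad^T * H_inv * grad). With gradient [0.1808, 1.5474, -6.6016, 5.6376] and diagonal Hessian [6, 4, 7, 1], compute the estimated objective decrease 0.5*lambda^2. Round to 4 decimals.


Step 1: H is diagonal, so H^(-1) * g = [0.0301, 0.3869, -0.9431, 5.6376].
Step 2: g^T H^(-1) g = sum_i g_i^2 / H_ii
  = (0.1808)^2/6 + (1.5474)^2/4 + (-6.6016)^2/7 + (5.6376)^2/1
  = 0.0054 + 0.5986 + 6.2259 + 31.7825 = 38.6125
Step 3: Objective decrease = 0.5 * g^T H^(-1) g = 19.3062


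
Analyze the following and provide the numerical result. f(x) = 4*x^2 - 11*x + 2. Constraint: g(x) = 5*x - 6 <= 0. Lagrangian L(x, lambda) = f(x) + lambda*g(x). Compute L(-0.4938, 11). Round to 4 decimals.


Step 1: Evaluate f(x).
f(-0.4938) = 4*(-0.4938)^2 - 11*(-0.4938) + 2 = 8.4072
Step 2: Evaluate g(x).
g(-0.4938) = 5*-0.4938 - 6 = -8.469
Step 3: Compute Lagrangian.
L = 8.4072 + 11*-8.469 = -84.7518


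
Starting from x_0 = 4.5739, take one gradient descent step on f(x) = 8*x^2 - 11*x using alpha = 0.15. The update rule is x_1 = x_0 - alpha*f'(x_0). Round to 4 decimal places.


We compute the gradient at x_0 and apply the update.
f'(x) = 16*x - 11
f'(4.5739) = 16*4.5739 - 11 = 62.1824
x_1 = 4.5739 - 0.15*62.1824 = -4.7535


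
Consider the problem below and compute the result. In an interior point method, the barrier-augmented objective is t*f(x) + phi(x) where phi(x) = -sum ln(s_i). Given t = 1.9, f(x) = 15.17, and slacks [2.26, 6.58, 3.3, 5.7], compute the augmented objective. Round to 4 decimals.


Step 1: Compute log-barrier.
ln values: [0.8154, 1.884, 1.1939, 1.7405]
phi = -(0.8154 + 1.884 + 1.1939 + 1.7405) = -5.6338
Step 2: Compute augmented objective.
t*f(x) = 1.9*15.17 = 28.823
Total = 28.823 - 5.6338 = 23.1892


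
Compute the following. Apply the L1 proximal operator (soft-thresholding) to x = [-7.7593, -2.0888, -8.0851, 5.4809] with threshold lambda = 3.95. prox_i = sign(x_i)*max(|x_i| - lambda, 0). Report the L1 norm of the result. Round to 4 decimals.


Soft-thresholding with lambda = 3.95:
prox(-7.7593) = sign(-7.7593)*max(|-7.7593| - 3.95, 0) = -3.8093
prox(-2.0888) = sign(-2.0888)*max(|-2.0888| - 3.95, 0) = 0.0
prox(-8.0851) = sign(-8.0851)*max(|-8.0851| - 3.95, 0) = -4.1351
prox(5.4809) = sign(5.4809)*max(|5.4809| - 3.95, 0) = 1.5309
prox(x) = [-3.8093, 0.0, -4.1351, 1.5309]
||prox(x)||_1 = 3.8093 + 0.0 + 4.1351 + 1.5309 = 9.4753


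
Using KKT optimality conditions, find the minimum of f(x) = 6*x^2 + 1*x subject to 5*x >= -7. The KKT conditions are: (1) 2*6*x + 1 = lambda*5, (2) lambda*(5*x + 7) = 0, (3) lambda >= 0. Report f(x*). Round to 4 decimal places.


Step 1: Try lambda = 0 (constraint inactive).
Stationarity: 2*6*x + 1 = 0
x* = -1/(2*6) = -1/12 = -0.0833 (rounded; the exact value -1/12 is used below)
Check constraint: 5*-0.0833 = -0.4165 >= -7 -- satisfied.
Step 2: Compute optimal value.
f(x*) = 6*(-1/12)^2 + 1*(-1/12) = -0.0417


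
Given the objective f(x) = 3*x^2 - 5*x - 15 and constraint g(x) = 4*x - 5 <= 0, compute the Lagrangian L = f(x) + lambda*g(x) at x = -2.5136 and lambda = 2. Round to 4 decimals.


Step 1: Evaluate f(x).
f(-2.5136) = 3*(-2.5136)^2 - 5*(-2.5136) - 15 = 16.5226
Step 2: Evaluate g(x).
g(-2.5136) = 4*-2.5136 - 5 = -15.0544
Step 3: Compute Lagrangian.
L = 16.5226 + 2*-15.0544 = -13.5862


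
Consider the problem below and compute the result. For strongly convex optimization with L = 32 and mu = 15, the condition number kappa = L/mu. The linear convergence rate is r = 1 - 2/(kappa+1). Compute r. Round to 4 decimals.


Step 1: Compute the condition number.
kappa = L/mu = 32/15 = 2.1333
Step 2: Compute the convergence rate.
r = 1 - 2/(kappa + 1) = 1 - 2*mu/(L + mu) = (L - mu)/(L + mu) = 17/47 = 0.3617


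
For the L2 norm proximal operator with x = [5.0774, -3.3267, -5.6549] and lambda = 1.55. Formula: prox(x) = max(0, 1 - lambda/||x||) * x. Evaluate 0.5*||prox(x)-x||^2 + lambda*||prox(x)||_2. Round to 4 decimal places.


Step 1: Compute ||x||.
||x|| = 8.2961
Step 2: Compute scaling factor.
scale = max(0, 1 - 1.55/8.2961) = 0.8132
Step 3: prox(x) = [4.1288, -2.7052, -4.5984]
||prox(x)|| = 6.7461
Step 4: Proximal objective.
0.5*||prox-x||^2 = 1.2013
lambda*||prox|| = 10.4565
Total = 11.6577


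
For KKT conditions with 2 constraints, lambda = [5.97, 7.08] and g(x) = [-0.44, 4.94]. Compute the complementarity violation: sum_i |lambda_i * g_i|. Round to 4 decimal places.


KKT complementary slackness check:
lambda_1 * g_1 = 5.97 * -0.44 = -2.6268
lambda_2 * g_2 = 7.08 * 4.94 = 34.9752
Total violation = 2.6268 + 34.9752 = 37.602


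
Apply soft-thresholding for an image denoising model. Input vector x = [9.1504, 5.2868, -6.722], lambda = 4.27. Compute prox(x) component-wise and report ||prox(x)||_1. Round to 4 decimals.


Soft-thresholding with lambda = 4.27:
prox(9.1504) = sign(9.1504)*max(|9.1504| - 4.27, 0) = 4.8804
prox(5.2868) = sign(5.2868)*max(|5.2868| - 4.27, 0) = 1.0168
prox(-6.722) = sign(-6.722)*max(|-6.722| - 4.27, 0) = -2.452
prox(x) = [4.8804, 1.0168, -2.452]
||prox(x)||_1 = 4.8804 + 1.0168 + 2.452 = 8.3492


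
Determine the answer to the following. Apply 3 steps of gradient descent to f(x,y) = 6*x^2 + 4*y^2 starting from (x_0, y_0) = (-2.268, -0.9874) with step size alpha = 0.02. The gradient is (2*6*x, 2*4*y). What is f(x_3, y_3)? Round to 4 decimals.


Gradient descent on f(x,y) = 6*x^2 + 4*y^2.
Starting point: (-2.268, -0.9874), alpha = 0.02
Step 1: grad_x = 2*6*-2.268 = -27.216, grad_y = 2*4*-0.9874 = -7.8992
  x_1 = -2.268 - 0.02*-27.216 = -1.7237
  y_1 = -0.9874 - 0.02*-7.8992 = -0.8294
Step 2: grad_x = 2*6*-1.7237 = -20.6842, grad_y = 2*4*-0.8294 = -6.6353
  x_2 = -1.7237 - 0.02*-20.6842 = -1.31
  y_2 = -0.8294 - 0.02*-6.6353 = -0.6967
Step 3: grad_x = 2*6*-1.31 = -15.72, grad_y = 2*4*-0.6967 = -5.5737
  x_3 = -1.31 - 0.02*-15.72 = -0.9956
  y_3 = -0.6967 - 0.02*-5.5737 = -0.5852
f(-0.9956, -0.5852) = 6*(-0.9956)^2 + 4*(-0.5852)^2 = 7.3173


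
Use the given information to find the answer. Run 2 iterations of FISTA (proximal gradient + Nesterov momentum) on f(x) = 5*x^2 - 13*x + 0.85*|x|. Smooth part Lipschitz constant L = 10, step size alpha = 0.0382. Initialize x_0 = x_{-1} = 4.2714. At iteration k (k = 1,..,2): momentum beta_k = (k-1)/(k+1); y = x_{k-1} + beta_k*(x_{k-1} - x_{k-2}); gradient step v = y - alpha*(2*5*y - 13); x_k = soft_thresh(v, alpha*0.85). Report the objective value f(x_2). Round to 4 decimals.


FISTA on f(x) = 5*x^2 - 13*x + 0.85*|x|
L = 10, alpha = 0.0382
Iteration 1: beta = 0.0, y = 4.2714 + 0.0*(4.2714 - 4.2714) = 4.2714
  grad(y) = 29.714, v = y - alpha*grad = 3.1363
  prox(v) = soft_thresh(3.1363, 0.0325) = 3.1039
Iteration 2: beta = 0.3333, y = 3.1039 + 0.3333*(3.1039 - 4.2714) = 2.7147
  grad(y) = 14.1467, v = y - alpha*grad = 2.1743
  prox(v) = soft_thresh(2.1743, 0.0325) = 2.1418
f(x_2) = 5*2.1418^2 - 13*2.1418 + 0.85*|2.1418| = -3.0863


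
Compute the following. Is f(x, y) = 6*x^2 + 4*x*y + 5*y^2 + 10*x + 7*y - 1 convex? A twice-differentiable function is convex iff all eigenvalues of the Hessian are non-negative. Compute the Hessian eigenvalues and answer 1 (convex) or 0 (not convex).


The Hessian of f(x,y) = 6*x^2 + 4*x*y + 5*y^2 + 10*x + 7*y - 1 is:
H = [[12, 4], [4, 10]]
Trace = 12 + 10 = 22
Determinant = 12*10 - (4)^2 = 104
Discriminant = (22)^2 - 4*104 = 68.0
Eigenvalues: lambda_1 = 6.8769, lambda_2 = 15.1231
The function is convex.

1


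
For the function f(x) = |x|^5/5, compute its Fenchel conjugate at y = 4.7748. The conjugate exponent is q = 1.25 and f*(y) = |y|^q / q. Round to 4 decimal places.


The conjugate exponent q satisfies 1/p + 1/q = 1.
p = 5, so q = 5/(5 - 1) = 1.25
|y|^q = 4.7748^1.25 = 7.0582
f*(4.7748) = 7.0582 / 1.25 = 5.6466


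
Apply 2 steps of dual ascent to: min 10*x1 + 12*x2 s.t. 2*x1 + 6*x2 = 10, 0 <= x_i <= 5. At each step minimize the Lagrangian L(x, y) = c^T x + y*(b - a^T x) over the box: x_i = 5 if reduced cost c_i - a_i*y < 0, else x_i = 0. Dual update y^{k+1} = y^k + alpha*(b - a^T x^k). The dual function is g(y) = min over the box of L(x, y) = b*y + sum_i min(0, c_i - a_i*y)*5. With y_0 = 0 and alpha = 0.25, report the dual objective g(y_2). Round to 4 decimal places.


Dual ascent for LP: min 10*x1 + 12*x2, 2*x1 + 6*x2 = 10, 0 <= x_i <= 5
Step 1: y^k = 0.0, reduced costs: (10.0, 12.0)
  x^k = (0.0, 0.0), subgradient = b - a^T x = 10.0
  y^{k+1} = 0.0 + 0.25*10.0 = 2.5
Step 2: y^k = 2.5, reduced costs: (5.0, -3.0)
  x^k = (0.0, 5.0), subgradient = b - a^T x = -20.0
  y^{k+1} = 2.5 + 0.25*-20.0 = -2.5
Dual objective at y_2 = -2.5: reduced costs (15.0, 27.0), box minimizer x = (0.0, 0.0)
g(y_2) = b*y + (c1 - a1*y)*x1 + (c2 - a2*y)*x2 = 10*(-2.5) + 15.0*0.0 + 27.0*0.0 = -25.0 + 0.0 + 0.0 = -25.0


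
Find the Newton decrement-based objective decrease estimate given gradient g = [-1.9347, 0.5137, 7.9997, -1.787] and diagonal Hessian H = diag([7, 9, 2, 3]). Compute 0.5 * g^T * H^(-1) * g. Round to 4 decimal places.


Step 1: H is diagonal, so H^(-1) * g = [-0.2764, 0.0571, 3.9999, -0.5957].
Step 2: g^T H^(-1) g = sum_i g_i^2 / H_ii
  = (-1.9347)^2/7 + (0.5137)^2/9 + (7.9997)^2/2 + (-1.787)^2/3
  = 0.5347 + 0.0293 + 31.9976 + 1.0645 = 33.6261
Step 3: Objective decrease = 0.5 * g^T H^(-1) g = 16.8131


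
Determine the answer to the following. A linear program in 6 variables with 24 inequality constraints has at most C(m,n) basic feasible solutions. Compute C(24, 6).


Each vertex corresponds to some choice of n active constraints out of m, so the number of vertices is at most C(m, n) = m! / (n!(m-n)!).
m = 24, n = 6
Numerator: 24 * 23 * 22 * 21 * 20 * 19
Denominator: 6! = 720
C(24, 6) = 134596


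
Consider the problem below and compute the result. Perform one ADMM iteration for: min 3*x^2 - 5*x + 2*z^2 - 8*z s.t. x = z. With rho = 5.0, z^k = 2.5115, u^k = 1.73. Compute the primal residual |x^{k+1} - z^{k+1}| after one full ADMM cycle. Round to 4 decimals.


ADMM iteration with rho = 5.0, z^k = 2.5115, u^k = 1.73
Step 1: x-update.
Minimize 3*x^2 - 5*x + (5.0/2)*(x - 2.5115 + 1.73)^2
FOC: (2*3 + 5.0)*x = 5 + 5.0*(2.5115 - 1.73)
x^{k+1} = 0.8098
Step 2: z-update.
Minimize 2*z^2 - 8*z + (5.0/2)*(0.8098 - z + 1.73)^2
FOC: (2*2 + 5.0)*z = 8 + 5.0*(0.8098 + 1.73)
z^{k+1} = 2.2999
Step 3: u-update.
u^{k+1} = 1.73 + 0.8098 - 2.2999 = 0.2399
Step 4: Primal residual = |0.8098 - 2.2999| = 1.4901


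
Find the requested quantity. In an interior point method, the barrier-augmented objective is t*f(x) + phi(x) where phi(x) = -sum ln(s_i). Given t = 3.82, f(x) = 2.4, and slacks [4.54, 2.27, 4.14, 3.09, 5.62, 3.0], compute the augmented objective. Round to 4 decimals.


Step 1: Compute log-barrier.
ln values: [1.5129, 0.8198, 1.4207, 1.1282, 1.7263, 1.0986]
phi = -(1.5129 + 0.8198 + 1.4207 + 1.1282 + 1.7263 + 1.0986) = -7.7065
Step 2: Compute augmented objective.
t*f(x) = 3.82*2.4 = 9.168
Total = 9.168 - 7.7065 = 1.4615


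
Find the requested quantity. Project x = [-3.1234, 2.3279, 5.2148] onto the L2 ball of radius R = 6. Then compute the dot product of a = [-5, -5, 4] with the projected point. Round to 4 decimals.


Step 1: Compute ||x|| (intermediates to 6 decimals).
||x|| = sqrt((-3.1234)^2 + 2.3279^2 + 5.2148^2) = 6.509139
Step 2: Project.
Since ||x|| > R, scale = R/||x|| = 6/6.509139 = 0.921781, proj(x) = scale * x
proj(x) = [-2.879091, 2.145814, 4.806904]
Step 3: Dot product.
a^T * proj(x) = -5*(-2.879091) - 5*2.145814 + 4*4.806904 = 22.894


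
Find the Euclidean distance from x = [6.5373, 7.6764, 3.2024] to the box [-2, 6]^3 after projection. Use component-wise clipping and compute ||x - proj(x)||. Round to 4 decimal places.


Project each component onto [-2, 6].
clip(6.5373) = 6.0, clip(7.6764) = 6.0, clip(3.2024) = 3.2024
Projection = [6.0, 6.0, 3.2024]
Squared diffs: [0.2887, 2.8103, 0.0]
Distance = sqrt(3.099) = 1.7604


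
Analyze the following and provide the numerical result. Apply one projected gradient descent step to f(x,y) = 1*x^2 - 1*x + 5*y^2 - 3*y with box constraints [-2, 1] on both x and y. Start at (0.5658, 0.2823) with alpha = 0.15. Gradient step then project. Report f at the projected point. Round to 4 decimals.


Step 1: Compute gradient at (0.5658, 0.2823).
grad_x = 2*1*0.5658 - 1 = 0.1316
grad_y = 2*5*0.2823 - 3 = -0.177
Step 2: Gradient step.
x_raw = 0.5658 - 0.15*0.1316 = 0.5461
y_raw = 0.2823 - 0.15*-0.177 = 0.3089
Step 3: Project onto [-2, 1].
x_proj = clip(0.5461) = 0.5461
y_proj = clip(0.3089) = 0.3089
Step 4: Evaluate f.
f(0.5461, 0.3089) = -0.6975


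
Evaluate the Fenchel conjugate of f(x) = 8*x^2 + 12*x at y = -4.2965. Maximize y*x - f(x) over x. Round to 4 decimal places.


f*(y) = sup_x {y*x - a*x^2 - b*x} = sup_x {(y-b)*x - a*x^2}
FOC: (y - b) - 2a*x = 0 => x* = (y - b)/(2a)
x* = (-4.2965 - 12)/(2*8) = -1.0185
f*(-4.2965) = (y-b)^2/(4a) = (-4.2965 - 12)^2/(4*8)
= 265.5759/32 = 8.2992


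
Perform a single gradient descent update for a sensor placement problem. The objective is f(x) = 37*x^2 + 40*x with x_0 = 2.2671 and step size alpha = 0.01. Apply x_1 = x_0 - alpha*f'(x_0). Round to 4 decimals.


We compute the gradient at x_0 and apply the update.
f'(x) = 74*x + 40
f'(2.2671) = 74*2.2671 + 40 = 207.7654
x_1 = 2.2671 - 0.01*207.7654 = 0.1894


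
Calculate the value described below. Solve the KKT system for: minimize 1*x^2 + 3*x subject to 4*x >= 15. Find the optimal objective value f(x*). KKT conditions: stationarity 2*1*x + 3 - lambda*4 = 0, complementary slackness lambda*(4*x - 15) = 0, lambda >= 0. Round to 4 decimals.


Step 1: Try lambda = 0 (constraint inactive).
x_unc = -3/(2*1) = -1.5
Check: 4*-1.5 = -6.0 < 15 -- violated!
Step 2: Constraint must be active: 4*x = 15
x* = 15/4 = 3.75
lambda = (2*1*3.75 + 3)/4 = 2.625
Step 3: Compute optimal value.
f(x*) = 1*3.75^2 + 3*3.75 = 25.3125


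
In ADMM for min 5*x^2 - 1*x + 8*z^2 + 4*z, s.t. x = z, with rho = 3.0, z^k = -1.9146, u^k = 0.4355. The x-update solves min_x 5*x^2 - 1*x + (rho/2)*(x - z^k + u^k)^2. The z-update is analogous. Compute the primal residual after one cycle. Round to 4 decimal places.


ADMM iteration with rho = 3.0, z^k = -1.9146, u^k = 0.4355
Step 1: x-update.
Minimize 5*x^2 - 1*x + (3.0/2)*(x + 1.9146 + 0.4355)^2
FOC: (2*5 + 3.0)*x = 1 + 3.0*(-1.9146 - 0.4355)
x^{k+1} = -0.4654
Step 2: z-update.
Minimize 8*z^2 + 4*z + (3.0/2)*(-0.4654 - z + 0.4355)^2
FOC: (2*8 + 3.0)*z = -4 + 3.0*(-0.4654 + 0.4355)
z^{k+1} = -0.2152
Step 3: u-update.
u^{k+1} = 0.4355 - 0.4654 + 0.2152 = 0.1853
Step 4: Primal residual = |-0.4654 + 0.2152| = 0.2502


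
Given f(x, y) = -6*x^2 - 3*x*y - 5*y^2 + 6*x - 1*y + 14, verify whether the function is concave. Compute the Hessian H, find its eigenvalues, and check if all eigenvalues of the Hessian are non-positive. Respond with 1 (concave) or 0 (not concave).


The Hessian of f(x,y) = -6*x^2 - 3*x*y - 5*y^2 + 6*x - 1*y + 14 is:
H = [[-12, -3], [-3, -10]]
Trace = -12 - 10 = -22
Determinant = -12*-10 - (-3)^2 = 111
Discriminant = (-22)^2 - 4*111 = 40.0
Eigenvalues: lambda_1 = -14.1623, lambda_2 = -7.8377
The function is concave.

1


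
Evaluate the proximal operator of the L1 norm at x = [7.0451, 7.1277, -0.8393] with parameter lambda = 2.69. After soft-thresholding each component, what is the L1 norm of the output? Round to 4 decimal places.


Soft-thresholding with lambda = 2.69:
prox(7.0451) = sign(7.0451)*max(|7.0451| - 2.69, 0) = 4.3551
prox(7.1277) = sign(7.1277)*max(|7.1277| - 2.69, 0) = 4.4377
prox(-0.8393) = sign(-0.8393)*max(|-0.8393| - 2.69, 0) = 0.0
prox(x) = [4.3551, 4.4377, 0.0]
||prox(x)||_1 = 4.3551 + 4.4377 + 0.0 = 8.7928


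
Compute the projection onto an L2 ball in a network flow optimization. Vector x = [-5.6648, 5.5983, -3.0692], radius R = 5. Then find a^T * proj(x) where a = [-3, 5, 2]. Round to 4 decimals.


Step 1: Compute ||x|| (intermediates to 6 decimals).
||x|| = sqrt((-5.6648)^2 + 5.5983^2 + (-3.0692)^2) = 8.535274
Step 2: Project.
Since ||x|| > R, scale = R/||x|| = 5/8.535274 = 0.585804, proj(x) = scale * x
proj(x) = [-3.318462, 3.279507, -1.79795]
Step 3: Dot product.
a^T * proj(x) = -3*(-3.318462) + 5*3.279507 + 2*(-1.79795) = 22.757


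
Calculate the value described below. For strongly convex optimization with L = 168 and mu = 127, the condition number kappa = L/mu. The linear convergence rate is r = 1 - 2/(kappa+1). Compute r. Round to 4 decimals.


Step 1: Compute the condition number.
kappa = L/mu = 168/127 = 1.3228
Step 2: Compute the convergence rate.
r = 1 - 2/(kappa + 1) = 1 - 2*mu/(L + mu) = (L - mu)/(L + mu) = 41/295 = 0.139


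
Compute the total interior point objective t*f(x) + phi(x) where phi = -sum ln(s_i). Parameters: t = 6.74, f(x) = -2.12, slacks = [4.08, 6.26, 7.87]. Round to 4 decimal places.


Step 1: Compute log-barrier.
ln values: [1.4061, 1.8342, 2.0631]
phi = -(1.4061 + 1.8342 + 2.0631) = -5.3033
Step 2: Compute augmented objective.
t*f(x) = 6.74*-2.12 = -14.2888
Total = -14.2888 - 5.3033 = -19.5921


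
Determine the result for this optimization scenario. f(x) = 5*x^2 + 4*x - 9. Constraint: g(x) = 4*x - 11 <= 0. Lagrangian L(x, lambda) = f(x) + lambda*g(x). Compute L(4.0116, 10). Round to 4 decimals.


Step 1: Evaluate f(x).
f(4.0116) = 5*4.0116^2 + 4*4.0116 - 9 = 87.5111
Step 2: Evaluate g(x).
g(4.0116) = 4*4.0116 - 11 = 5.0464
Step 3: Compute Lagrangian.
L = 87.5111 + 10*5.0464 = 137.9751


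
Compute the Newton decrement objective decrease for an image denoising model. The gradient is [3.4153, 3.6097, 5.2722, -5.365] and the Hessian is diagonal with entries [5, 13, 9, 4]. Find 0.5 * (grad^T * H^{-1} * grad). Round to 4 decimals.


Step 1: H is diagonal, so H^(-1) * g = [0.6831, 0.2777, 0.5858, -1.3413].
Step 2: g^T H^(-1) g = sum_i g_i^2 / H_ii
  = (3.4153)^2/5 + (3.6097)^2/13 + (5.2722)^2/9 + (-5.365)^2/4
  = 2.3329 + 1.0023 + 3.0885 + 7.1958 = 13.6194
Step 3: Objective decrease = 0.5 * g^T H^(-1) g = 6.8097


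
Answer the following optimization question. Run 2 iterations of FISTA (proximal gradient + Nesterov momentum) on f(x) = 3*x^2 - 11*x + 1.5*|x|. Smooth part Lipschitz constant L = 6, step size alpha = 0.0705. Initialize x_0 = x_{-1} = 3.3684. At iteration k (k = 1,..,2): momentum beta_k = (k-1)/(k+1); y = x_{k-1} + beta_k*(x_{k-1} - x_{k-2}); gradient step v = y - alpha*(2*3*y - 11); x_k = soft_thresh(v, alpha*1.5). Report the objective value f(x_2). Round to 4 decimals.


FISTA on f(x) = 3*x^2 - 11*x + 1.5*|x|
L = 6, alpha = 0.0705
Iteration 1: beta = 0.0, y = 3.3684 + 0.0*(3.3684 - 3.3684) = 3.3684
  grad(y) = 9.2104, v = y - alpha*grad = 2.7191
  prox(v) = soft_thresh(2.7191, 0.1058) = 2.6133
Iteration 2: beta = 0.3333, y = 2.6133 + 0.3333*(2.6133 - 3.3684) = 2.3616
  grad(y) = 3.1697, v = y - alpha*grad = 2.1382
  prox(v) = soft_thresh(2.1382, 0.1058) = 2.0324
f(x_2) = 3*2.0324^2 - 11*2.0324 + 1.5*|2.0324| = -6.9158


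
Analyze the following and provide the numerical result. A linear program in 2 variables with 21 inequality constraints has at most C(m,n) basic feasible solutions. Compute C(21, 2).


Each vertex corresponds to some choice of n active constraints out of m, so the number of vertices is at most C(m, n) = m! / (n!(m-n)!).
m = 21, n = 2
Numerator: 21 * 20
Denominator: 2! = 2
C(21, 2) = 210


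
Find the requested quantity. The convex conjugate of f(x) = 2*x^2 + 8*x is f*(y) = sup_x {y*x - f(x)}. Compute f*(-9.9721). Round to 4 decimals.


f*(y) = sup_x {y*x - a*x^2 - b*x} = sup_x {(y-b)*x - a*x^2}
FOC: (y - b) - 2a*x = 0 => x* = (y - b)/(2a)
x* = (-9.9721 - 8)/(2*2) = -4.493
f*(-9.9721) = (y-b)^2/(4a) = (-9.9721 - 8)^2/(4*2)
= 322.9964/8 = 40.3745


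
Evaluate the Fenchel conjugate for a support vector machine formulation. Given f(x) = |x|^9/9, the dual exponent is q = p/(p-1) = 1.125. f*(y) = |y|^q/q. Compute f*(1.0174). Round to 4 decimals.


The conjugate exponent q satisfies 1/p + 1/q = 1.
p = 9, so q = 9/(9 - 1) = 1.125
|y|^q = 1.0174^1.125 = 1.0196
f*(1.0174) = 1.0196 / 1.125 = 0.9063


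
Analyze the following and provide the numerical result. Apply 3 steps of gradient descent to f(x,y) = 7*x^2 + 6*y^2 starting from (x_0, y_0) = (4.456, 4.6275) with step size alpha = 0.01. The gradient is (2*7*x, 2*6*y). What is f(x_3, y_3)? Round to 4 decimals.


Gradient descent on f(x,y) = 7*x^2 + 6*y^2.
Starting point: (4.456, 4.6275), alpha = 0.01
Step 1: grad_x = 2*7*4.456 = 62.384, grad_y = 2*6*4.6275 = 55.53
  x_1 = 4.456 - 0.01*62.384 = 3.8322
  y_1 = 4.6275 - 0.01*55.53 = 4.0722
Step 2: grad_x = 2*7*3.8322 = 53.6502, grad_y = 2*6*4.0722 = 48.8664
  x_2 = 3.8322 - 0.01*53.6502 = 3.2957
  y_2 = 4.0722 - 0.01*48.8664 = 3.5835
Step 3: grad_x = 2*7*3.2957 = 46.1392, grad_y = 2*6*3.5835 = 43.0024
  x_3 = 3.2957 - 0.01*46.1392 = 2.8343
  y_3 = 3.5835 - 0.01*43.0024 = 3.1535
f(2.8343, 3.1535) = 7*2.8343^2 + 6*3.1535^2 = 115.8992


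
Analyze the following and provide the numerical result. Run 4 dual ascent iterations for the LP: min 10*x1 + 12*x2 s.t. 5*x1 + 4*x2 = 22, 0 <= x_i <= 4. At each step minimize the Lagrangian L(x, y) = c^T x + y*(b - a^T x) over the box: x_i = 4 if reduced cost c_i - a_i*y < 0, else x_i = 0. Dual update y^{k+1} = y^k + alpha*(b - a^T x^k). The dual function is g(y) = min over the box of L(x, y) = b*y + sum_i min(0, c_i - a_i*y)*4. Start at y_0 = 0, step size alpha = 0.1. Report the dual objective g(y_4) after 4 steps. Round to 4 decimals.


Dual ascent for LP: min 10*x1 + 12*x2, 5*x1 + 4*x2 = 22, 0 <= x_i <= 4
Step 1: y^k = 0.0, reduced costs: (10.0, 12.0)
  x^k = (0.0, 0.0), subgradient = b - a^T x = 22.0
  y^{k+1} = 0.0 + 0.1*22.0 = 2.2
Step 2: y^k = 2.2, reduced costs: (-1.0, 3.2)
  x^k = (4.0, 0.0), subgradient = b - a^T x = 2.0
  y^{k+1} = 2.2 + 0.1*2.0 = 2.4
Step 3: y^k = 2.4, reduced costs: (-2.0, 2.4)
  x^k = (4.0, 0.0), subgradient = b - a^T x = 2.0
  y^{k+1} = 2.4 + 0.1*2.0 = 2.6
Step 4: y^k = 2.6, reduced costs: (-3.0, 1.6)
  x^k = (4.0, 0.0), subgradient = b - a^T x = 2.0
  y^{k+1} = 2.6 + 0.1*2.0 = 2.8
Dual objective at y_4 = 2.8: reduced costs (-4.0, 0.8), box minimizer x = (4.0, 0.0)
g(y_4) = b*y + (c1 - a1*y)*x1 + (c2 - a2*y)*x2 = 22*2.8 + (-4.0)*4.0 + 0.8*0.0 = 61.6 - 16.0 + 0.0 = 45.6


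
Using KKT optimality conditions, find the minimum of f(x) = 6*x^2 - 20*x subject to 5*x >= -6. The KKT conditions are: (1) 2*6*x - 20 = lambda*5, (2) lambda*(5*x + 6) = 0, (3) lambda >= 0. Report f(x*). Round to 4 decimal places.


Step 1: Try lambda = 0 (constraint inactive).
Stationarity: 2*6*x - 20 = 0
x* = 20/(2*6) = 5/3 = 1.6667 (rounded; the exact value 5/3 is used below)
Check constraint: 5*1.6667 = 8.3335 >= -6 -- satisfied.
Step 2: Compute optimal value.
f(x*) = 6*(5/3)^2 - 20*(5/3) = -16.6667


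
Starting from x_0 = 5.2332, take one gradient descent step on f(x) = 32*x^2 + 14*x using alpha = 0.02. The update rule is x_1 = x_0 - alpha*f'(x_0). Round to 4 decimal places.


We compute the gradient at x_0 and apply the update.
f'(x) = 64*x + 14
f'(5.2332) = 64*5.2332 + 14 = 348.9248
x_1 = 5.2332 - 0.02*348.9248 = -1.7453


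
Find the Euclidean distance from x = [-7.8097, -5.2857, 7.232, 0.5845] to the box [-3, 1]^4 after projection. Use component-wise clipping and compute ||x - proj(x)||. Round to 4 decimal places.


Project each component onto [-3, 1].
clip(-7.8097) = -3.0, clip(-5.2857) = -3.0, clip(7.232) = 1.0, clip(0.5845) = 0.5845
Projection = [-3.0, -3.0, 1.0, 0.5845]
Squared diffs: [23.1332, 5.2244, 38.8378, 0.0]
Distance = sqrt(67.1954) = 8.1973


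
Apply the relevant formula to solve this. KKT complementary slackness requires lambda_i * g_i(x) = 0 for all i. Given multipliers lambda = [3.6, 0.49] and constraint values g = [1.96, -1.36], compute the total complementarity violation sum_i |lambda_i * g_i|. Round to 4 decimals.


KKT complementary slackness check:
lambda_1 * g_1 = 3.6 * 1.96 = 7.056
lambda_2 * g_2 = 0.49 * -1.36 = -0.6664
Total violation = 7.056 + 0.6664 = 7.7224


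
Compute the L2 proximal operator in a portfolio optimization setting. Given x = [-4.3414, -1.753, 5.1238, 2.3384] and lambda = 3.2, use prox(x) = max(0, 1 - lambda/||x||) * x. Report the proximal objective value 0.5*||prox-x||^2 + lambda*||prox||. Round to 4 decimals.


Step 1: Compute ||x||.
||x|| = 7.3241
Step 2: Compute scaling factor.
scale = max(0, 1 - 3.2/7.3241) = 0.5631
Step 3: prox(x) = [-2.4446, -0.9871, 2.8851, 1.3167]
||prox(x)|| = 4.1241
Step 4: Proximal objective.
0.5*||prox-x||^2 = 5.12
lambda*||prox|| = 13.1971
Total = 18.3171


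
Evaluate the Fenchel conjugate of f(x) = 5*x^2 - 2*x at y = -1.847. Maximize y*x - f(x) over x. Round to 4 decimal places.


f*(y) = sup_x {y*x - a*x^2 - b*x} = sup_x {(y-b)*x - a*x^2}
FOC: (y - b) - 2a*x = 0 => x* = (y - b)/(2a)
x* = (-1.847 + 2)/(2*5) = 0.0153
f*(-1.847) = (y-b)^2/(4a) = (-1.847 + 2)^2/(4*5)
= 0.0234/20 = 0.0012


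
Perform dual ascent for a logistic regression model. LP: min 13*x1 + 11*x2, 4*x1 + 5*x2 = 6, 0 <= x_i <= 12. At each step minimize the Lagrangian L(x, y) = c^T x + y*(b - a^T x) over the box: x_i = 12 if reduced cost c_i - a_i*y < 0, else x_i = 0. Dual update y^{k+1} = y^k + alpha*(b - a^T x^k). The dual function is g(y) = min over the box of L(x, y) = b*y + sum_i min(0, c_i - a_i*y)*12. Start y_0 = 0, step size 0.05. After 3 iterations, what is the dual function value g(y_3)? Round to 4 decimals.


Dual ascent for LP: min 13*x1 + 11*x2, 4*x1 + 5*x2 = 6, 0 <= x_i <= 12
Step 1: y^k = 0.0, reduced costs: (13.0, 11.0)
  x^k = (0.0, 0.0), subgradient = b - a^T x = 6.0
  y^{k+1} = 0.0 + 0.05*6.0 = 0.3
Step 2: y^k = 0.3, reduced costs: (11.8, 9.5)
  x^k = (0.0, 0.0), subgradient = b - a^T x = 6.0
  y^{k+1} = 0.3 + 0.05*6.0 = 0.6
Step 3: y^k = 0.6, reduced costs: (10.6, 8.0)
  x^k = (0.0, 0.0), subgradient = b - a^T x = 6.0
  y^{k+1} = 0.6 + 0.05*6.0 = 0.9
Dual objective at y_3 = 0.9: reduced costs (9.4, 6.5), box minimizer x = (0.0, 0.0)
g(y_3) = b*y + (c1 - a1*y)*x1 + (c2 - a2*y)*x2 = 6*0.9 + 9.4*0.0 + 6.5*0.0 = 5.4 + 0.0 + 0.0 = 5.4


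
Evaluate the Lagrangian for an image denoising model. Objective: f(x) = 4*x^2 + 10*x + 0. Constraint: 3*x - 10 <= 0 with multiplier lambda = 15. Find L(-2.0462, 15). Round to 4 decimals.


Step 1: Evaluate f(x).
f(-2.0462) = 4*(-2.0462)^2 + 10*(-2.0462) + 0 = -3.7143
Step 2: Evaluate g(x).
g(-2.0462) = 3*-2.0462 - 10 = -16.1386
Step 3: Compute Lagrangian.
L = -3.7143 + 15*-16.1386 = -245.7933


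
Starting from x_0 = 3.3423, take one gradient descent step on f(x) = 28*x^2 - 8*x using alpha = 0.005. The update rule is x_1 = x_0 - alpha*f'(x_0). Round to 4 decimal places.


We compute the gradient at x_0 and apply the update.
f'(x) = 56*x - 8
f'(3.3423) = 56*3.3423 - 8 = 179.1688
x_1 = 3.3423 - 0.005*179.1688 = 2.4465


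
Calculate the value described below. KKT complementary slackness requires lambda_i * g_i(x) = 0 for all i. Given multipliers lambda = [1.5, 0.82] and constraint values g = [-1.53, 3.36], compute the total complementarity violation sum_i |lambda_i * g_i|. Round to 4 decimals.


KKT complementary slackness check:
lambda_1 * g_1 = 1.5 * -1.53 = -2.295
lambda_2 * g_2 = 0.82 * 3.36 = 2.7552
Total violation = 2.295 + 2.7552 = 5.0502


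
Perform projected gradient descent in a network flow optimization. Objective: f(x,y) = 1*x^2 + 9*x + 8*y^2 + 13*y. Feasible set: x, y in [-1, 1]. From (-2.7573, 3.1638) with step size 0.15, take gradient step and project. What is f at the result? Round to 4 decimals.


Step 1: Compute gradient at (-2.7573, 3.1638).
grad_x = 2*1*-2.7573 + 9 = 3.4854
grad_y = 2*8*3.1638 + 13 = 63.6208
Step 2: Gradient step.
x_raw = -2.7573 - 0.15*3.4854 = -3.2801
y_raw = 3.1638 - 0.15*63.6208 = -6.3793
Step 3: Project onto [-1, 1].
x_proj = clip(-3.2801) = -1.0
y_proj = clip(-6.3793) = -1.0
Step 4: Evaluate f.
f(-1.0, -1.0) = -13.0


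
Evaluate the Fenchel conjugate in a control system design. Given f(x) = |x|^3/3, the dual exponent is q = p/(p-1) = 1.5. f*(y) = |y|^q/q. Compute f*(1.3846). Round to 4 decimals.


The conjugate exponent q satisfies 1/p + 1/q = 1.
p = 3, so q = 3/(3 - 1) = 1.5
|y|^q = 1.3846^1.5 = 1.6292
f*(1.3846) = 1.6292 / 1.5 = 1.0862


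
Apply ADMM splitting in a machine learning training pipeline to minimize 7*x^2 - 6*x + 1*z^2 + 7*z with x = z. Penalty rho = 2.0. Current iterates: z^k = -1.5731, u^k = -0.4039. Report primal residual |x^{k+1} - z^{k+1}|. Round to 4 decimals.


ADMM iteration with rho = 2.0, z^k = -1.5731, u^k = -0.4039
Step 1: x-update.
Minimize 7*x^2 - 6*x + (2.0/2)*(x + 1.5731 - 0.4039)^2
FOC: (2*7 + 2.0)*x = 6 + 2.0*(-1.5731 + 0.4039)
x^{k+1} = 0.2289
Step 2: z-update.
Minimize 1*z^2 + 7*z + (2.0/2)*(0.2289 - z - 0.4039)^2
FOC: (2*1 + 2.0)*z = -7 + 2.0*(0.2289 - 0.4039)
z^{k+1} = -1.8375
Step 3: u-update.
u^{k+1} = -0.4039 + 0.2289 + 1.8375 = 1.6625
Step 4: Primal residual = |0.2289 + 1.8375| = 2.0664


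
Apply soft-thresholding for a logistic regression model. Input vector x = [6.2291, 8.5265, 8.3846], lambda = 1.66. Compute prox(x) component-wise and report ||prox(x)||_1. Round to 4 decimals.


Soft-thresholding with lambda = 1.66:
prox(6.2291) = sign(6.2291)*max(|6.2291| - 1.66, 0) = 4.5691
prox(8.5265) = sign(8.5265)*max(|8.5265| - 1.66, 0) = 6.8665
prox(8.3846) = sign(8.3846)*max(|8.3846| - 1.66, 0) = 6.7246
prox(x) = [4.5691, 6.8665, 6.7246]
||prox(x)||_1 = 4.5691 + 6.8665 + 6.7246 = 18.1602


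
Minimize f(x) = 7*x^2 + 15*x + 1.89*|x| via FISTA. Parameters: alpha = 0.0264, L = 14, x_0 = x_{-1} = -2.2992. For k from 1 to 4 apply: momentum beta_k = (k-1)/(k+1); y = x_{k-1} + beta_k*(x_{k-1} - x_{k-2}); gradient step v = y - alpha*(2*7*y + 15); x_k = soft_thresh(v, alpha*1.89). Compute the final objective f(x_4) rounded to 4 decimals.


FISTA on f(x) = 7*x^2 + 15*x + 1.89*|x|
L = 14, alpha = 0.0264
Iteration 1: beta = 0.0, y = -2.2992 + 0.0*(-2.2992 + 2.2992) = -2.2992
  grad(y) = -17.1888, v = y - alpha*grad = -1.8454
  prox(v) = soft_thresh(-1.8454, 0.0499) = -1.7955
Iteration 2: beta = 0.3333, y = -1.7955 + 0.3333*(-1.7955 + 2.2992) = -1.6276
  grad(y) = -7.7868, v = y - alpha*grad = -1.4221
  prox(v) = soft_thresh(-1.4221, 0.0499) = -1.3722
Iteration 3: beta = 0.5, y = -1.3722 + 0.5*(-1.3722 + 1.7955) = -1.1605
  grad(y) = -1.2467, v = y - alpha*grad = -1.1276
  prox(v) = soft_thresh(-1.1276, 0.0499) = -1.0777
Iteration 4: beta = 0.6, y = -1.0777 + 0.6*(-1.0777 + 1.3722) = -0.901
  grad(y) = 2.3863, v = y - alpha*grad = -0.964
  prox(v) = soft_thresh(-0.964, 0.0499) = -0.9141
f(x_4) = 7*(-0.9141)^2 + 15*(-0.9141) + 1.89*|-0.9141| = -6.1348


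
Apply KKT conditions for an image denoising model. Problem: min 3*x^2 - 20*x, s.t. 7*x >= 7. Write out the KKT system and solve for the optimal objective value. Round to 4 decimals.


Step 1: Try lambda = 0 (constraint inactive).
Stationarity: 2*3*x - 20 = 0
x* = 20/(2*3) = 10/3 = 3.3333 (rounded; the exact value 10/3 is used below)
Check constraint: 7*3.3333 = 23.3331 >= 7 -- satisfied.
Step 2: Compute optimal value.
f(x*) = 3*(10/3)^2 - 20*(10/3) = -33.3333


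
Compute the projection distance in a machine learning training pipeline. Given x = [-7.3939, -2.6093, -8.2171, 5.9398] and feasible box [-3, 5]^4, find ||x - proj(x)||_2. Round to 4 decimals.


Project each component onto [-3, 5].
clip(-7.3939) = -3.0, clip(-2.6093) = -2.6093, clip(-8.2171) = -3.0, clip(5.9398) = 5.0
Projection = [-3.0, -2.6093, -3.0, 5.0]
Squared diffs: [19.3064, 0.0, 27.2181, 0.8832]
Distance = sqrt(47.4077) = 6.8853


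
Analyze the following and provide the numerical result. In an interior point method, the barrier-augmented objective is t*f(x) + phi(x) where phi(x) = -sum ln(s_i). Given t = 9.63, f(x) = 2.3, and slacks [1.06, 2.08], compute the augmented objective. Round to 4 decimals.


Step 1: Compute log-barrier.
ln values: [0.0583, 0.7324]
phi = -(0.0583 + 0.7324) = -0.7906
Step 2: Compute augmented objective.
t*f(x) = 9.63*2.3 = 22.149
Total = 22.149 - 0.7906 = 21.3584


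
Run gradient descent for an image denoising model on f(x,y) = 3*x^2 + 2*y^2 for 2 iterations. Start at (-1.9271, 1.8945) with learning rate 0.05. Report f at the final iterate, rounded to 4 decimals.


Gradient descent on f(x,y) = 3*x^2 + 2*y^2.
Starting point: (-1.9271, 1.8945), alpha = 0.05
Step 1: grad_x = 2*3*-1.9271 = -11.5626, grad_y = 2*2*1.8945 = 7.578
  x_1 = -1.9271 - 0.05*-11.5626 = -1.349
  y_1 = 1.8945 - 0.05*7.578 = 1.5156
Step 2: grad_x = 2*3*-1.349 = -8.0938, grad_y = 2*2*1.5156 = 6.0624
  x_2 = -1.349 - 0.05*-8.0938 = -0.9443
  y_2 = 1.5156 - 0.05*6.0624 = 1.2125
f(-0.9443, 1.2125) = 3*(-0.9443)^2 + 2*1.2125^2 = 5.6152


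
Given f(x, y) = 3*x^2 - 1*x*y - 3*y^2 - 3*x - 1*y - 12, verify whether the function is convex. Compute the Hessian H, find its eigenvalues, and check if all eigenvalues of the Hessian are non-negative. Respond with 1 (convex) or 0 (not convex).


The Hessian of f(x,y) = 3*x^2 - 1*x*y - 3*y^2 - 3*x - 1*y - 12 is:
H = [[6, -1], [-1, -6]]
Trace = 6 - 6 = 0
Determinant = 6*-6 - (-1)^2 = -37
Discriminant = (0)^2 - 4*-37 = 148.0
Eigenvalues: lambda_1 = -6.0828, lambda_2 = 6.0828
The function is not convex.

0


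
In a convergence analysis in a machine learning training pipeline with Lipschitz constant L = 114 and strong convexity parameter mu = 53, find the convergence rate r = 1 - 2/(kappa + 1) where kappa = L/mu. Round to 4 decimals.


Step 1: Compute the condition number.
kappa = L/mu = 114/53 = 2.1509
Step 2: Compute the convergence rate.
r = 1 - 2/(kappa + 1) = 1 - 2*mu/(L + mu) = (L - mu)/(L + mu) = 61/167 = 0.3653


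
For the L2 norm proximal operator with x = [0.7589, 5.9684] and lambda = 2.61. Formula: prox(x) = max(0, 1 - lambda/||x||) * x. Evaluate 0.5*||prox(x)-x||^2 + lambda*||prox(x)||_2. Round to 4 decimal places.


Step 1: Compute ||x||.
||x|| = 6.0165
Step 2: Compute scaling factor.
scale = max(0, 1 - 2.61/6.0165) = 0.5662
Step 3: prox(x) = [0.4297, 3.3792]
||prox(x)|| = 3.4065
Step 4: Proximal objective.
0.5*||prox-x||^2 = 3.4061
lambda*||prox|| = 8.891
Total = 12.2969


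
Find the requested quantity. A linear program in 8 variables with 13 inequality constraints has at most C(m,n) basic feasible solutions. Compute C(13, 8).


Each vertex corresponds to some choice of n active constraints out of m, so the number of vertices is at most C(m, n) = m! / (n!(m-n)!).
m = 13, n = 8
Numerator: 13 * 12 * 11 * 10 * 9 * 8 * 7 * 6
Denominator: 8! = 40320
C(13, 8) = 1287


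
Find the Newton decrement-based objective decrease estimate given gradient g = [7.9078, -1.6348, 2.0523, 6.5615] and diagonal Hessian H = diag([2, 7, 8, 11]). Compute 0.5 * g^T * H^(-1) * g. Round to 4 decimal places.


Step 1: H is diagonal, so H^(-1) * g = [3.9539, -0.2335, 0.2565, 0.5965].
Step 2: g^T H^(-1) g = sum_i g_i^2 / H_ii
  = (7.9078)^2/2 + (-1.6348)^2/7 + (2.0523)^2/8 + (6.5615)^2/11
  = 31.2667 + 0.3818 + 0.5265 + 3.9139 = 36.0889
Step 3: Objective decrease = 0.5 * g^T H^(-1) g = 18.0444


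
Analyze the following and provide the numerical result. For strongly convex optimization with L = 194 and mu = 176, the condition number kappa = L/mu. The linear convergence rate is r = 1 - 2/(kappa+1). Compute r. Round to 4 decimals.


Step 1: Compute the condition number.
kappa = L/mu = 194/176 = 1.1023
Step 2: Compute the convergence rate.
r = 1 - 2/(kappa + 1) = 1 - 2*mu/(L + mu) = (L - mu)/(L + mu) = 18/370 = 0.0486


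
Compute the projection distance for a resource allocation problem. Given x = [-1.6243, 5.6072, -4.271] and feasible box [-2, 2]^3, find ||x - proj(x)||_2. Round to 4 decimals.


Project each component onto [-2, 2].
clip(-1.6243) = -1.6243, clip(5.6072) = 2.0, clip(-4.271) = -2.0
Projection = [-1.6243, 2.0, -2.0]
Squared diffs: [0.0, 13.0119, 5.1574]
Distance = sqrt(18.1693) = 4.2626


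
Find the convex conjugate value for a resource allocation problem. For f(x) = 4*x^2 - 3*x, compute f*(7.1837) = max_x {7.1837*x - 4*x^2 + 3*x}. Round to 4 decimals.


f*(y) = sup_x {y*x - a*x^2 - b*x} = sup_x {(y-b)*x - a*x^2}
FOC: (y - b) - 2a*x = 0 => x* = (y - b)/(2a)
x* = (7.1837 + 3)/(2*4) = 1.273
f*(7.1837) = (y-b)^2/(4a) = (7.1837 + 3)^2/(4*4)
= 103.7077/16 = 6.4817
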